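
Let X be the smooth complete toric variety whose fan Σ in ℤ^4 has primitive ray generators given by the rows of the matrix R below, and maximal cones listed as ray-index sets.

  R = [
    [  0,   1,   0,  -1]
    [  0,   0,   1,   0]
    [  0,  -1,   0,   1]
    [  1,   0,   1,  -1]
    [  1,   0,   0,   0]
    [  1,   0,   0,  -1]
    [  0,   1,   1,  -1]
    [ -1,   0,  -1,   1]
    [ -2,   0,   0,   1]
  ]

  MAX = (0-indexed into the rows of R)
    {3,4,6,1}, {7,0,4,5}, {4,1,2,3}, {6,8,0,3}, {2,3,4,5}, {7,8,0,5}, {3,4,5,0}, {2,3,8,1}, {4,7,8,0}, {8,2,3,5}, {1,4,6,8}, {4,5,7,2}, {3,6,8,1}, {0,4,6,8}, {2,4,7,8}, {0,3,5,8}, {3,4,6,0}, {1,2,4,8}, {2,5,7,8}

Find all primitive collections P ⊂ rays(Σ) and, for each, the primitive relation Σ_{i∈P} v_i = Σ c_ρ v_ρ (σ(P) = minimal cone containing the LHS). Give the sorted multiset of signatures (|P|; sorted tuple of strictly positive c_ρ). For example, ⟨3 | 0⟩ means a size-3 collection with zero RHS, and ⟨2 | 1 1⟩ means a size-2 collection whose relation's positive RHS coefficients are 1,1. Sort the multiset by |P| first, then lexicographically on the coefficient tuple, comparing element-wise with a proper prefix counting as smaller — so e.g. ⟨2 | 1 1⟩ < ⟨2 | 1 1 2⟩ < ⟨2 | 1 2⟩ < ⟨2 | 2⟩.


The 10 primitive collections of Σ (r=9, n=4):

  • {0,2}:  v_{0} + v_{2} = 0  ⇒ sig = ⟨2 | 0⟩
  • {3,7}:  v_{3} + v_{7} = 0  ⇒ sig = ⟨2 | 0⟩
  • {0,1}:  v_{0} + v_{1} = v_{6}  ⇒ sig = ⟨2 | 1⟩
  • {1,5}:  v_{1} + v_{5} = v_{3}  ⇒ sig = ⟨2 | 1⟩
  • {2,6}:  v_{2} + v_{6} = v_{1}  ⇒ sig = ⟨2 | 1⟩
  • {1,7}:  v_{1} + v_{7} = v_{4} + v_{8}  ⇒ sig = ⟨2 | 1 1⟩
  • {5,6}:  v_{5} + v_{6} = v_{0} + v_{3}  ⇒ sig = ⟨2 | 1 1⟩
  • {6,7}:  v_{6} + v_{7} = v_{0} + v_{4} + v_{8}  ⇒ sig = ⟨2 | 1 1 1⟩
  • {4,5,8}:  v_{4} + v_{5} + v_{8} = 0  ⇒ sig = ⟨3 | 0⟩
  • {3,4,8}:  v_{3} + v_{4} + v_{8} = v_{1}  ⇒ sig = ⟨3 | 1⟩

Signatures (|P|; sorted positive RHS coefficients), sorted:
{ ⟨2 | 0⟩ ×2,  ⟨2 | 1⟩ ×3,  ⟨2 | 1 1⟩ ×2,  ⟨2 | 1 1 1⟩,  ⟨3 | 0⟩,  ⟨3 | 1⟩ }


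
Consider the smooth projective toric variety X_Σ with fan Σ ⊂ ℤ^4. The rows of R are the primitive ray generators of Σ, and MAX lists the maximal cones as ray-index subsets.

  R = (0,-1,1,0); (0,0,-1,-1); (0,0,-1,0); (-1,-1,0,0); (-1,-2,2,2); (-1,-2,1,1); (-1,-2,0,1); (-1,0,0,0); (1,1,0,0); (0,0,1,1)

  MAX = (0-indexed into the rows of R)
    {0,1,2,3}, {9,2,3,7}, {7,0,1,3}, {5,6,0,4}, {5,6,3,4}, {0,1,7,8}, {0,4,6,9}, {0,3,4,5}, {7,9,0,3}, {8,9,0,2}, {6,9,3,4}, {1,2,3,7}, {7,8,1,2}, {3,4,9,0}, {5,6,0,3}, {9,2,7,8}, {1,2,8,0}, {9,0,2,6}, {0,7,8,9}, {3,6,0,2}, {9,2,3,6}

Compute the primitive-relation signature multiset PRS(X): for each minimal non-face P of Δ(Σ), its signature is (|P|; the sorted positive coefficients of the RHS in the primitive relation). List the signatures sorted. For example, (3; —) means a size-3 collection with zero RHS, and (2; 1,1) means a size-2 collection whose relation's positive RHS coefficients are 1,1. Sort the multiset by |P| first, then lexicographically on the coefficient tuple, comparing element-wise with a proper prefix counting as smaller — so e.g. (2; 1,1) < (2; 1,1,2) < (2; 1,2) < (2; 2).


Primitive collections (18):

  P = {1,9}:  v_{1} + v_{9} = 0  so sig = (2; —)
  P = {3,8}:  v_{3} + v_{8} = 0  so sig = (2; —)
  P = {1,4}:  v_{1} + v_{4} = v_{5}  so sig = (2; 1)
  P = {2,5}:  v_{2} + v_{5} = v_{6}  so sig = (2; 1)
  P = {5,9}:  v_{5} + v_{9} = v_{4}  so sig = (2; 1)
  P = {2,4}:  v_{2} + v_{4} = v_{6} + v_{9}  so sig = (2; 1,1)
  P = {1,5}:  v_{1} + v_{5} = v_{0} + v_{2} + v_{3}  so sig = (2; 1,1,1)
  P = {5,8}:  v_{5} + v_{8} = v_{0} + v_{2} + v_{9}  so sig = (2; 1,1,1)
  P = {1,6}:  v_{1} + v_{6} = v_{0} + 2·v_{2} + v_{3}  so sig = (2; 1,1,2)
  P = {4,8}:  v_{4} + v_{8} = v_{0} + v_{2} + 2·v_{9}  so sig = (2; 1,1,2)
  P = {6,7}:  v_{6} + v_{7} = v_{2} + 2·v_{3} + v_{9}  so sig = (2; 1,1,2)
  P = {6,8}:  v_{6} + v_{8} = v_{0} + 2·v_{2} + v_{9}  so sig = (2; 1,1,2)
  P = {5,7}:  v_{5} + v_{7} = 2·v_{3} + v_{9}  so sig = (2; 1,2)
  P = {4,7}:  v_{4} + v_{7} = 2·v_{3} + 2·v_{9}  so sig = (2; 2,2)
  P = {0,2,7}:  v_{0} + v_{2} + v_{7} = v_{3}  so sig = (3; 1)
  P = {0,2,3,9}:  v_{0} + v_{2} + v_{3} + v_{9} = v_{5}  so sig = (4; 1)
  P = {0,3,6,9}:  v_{0} + v_{3} + v_{6} + v_{9} = 2·v_{5}  so sig = (4; 2)
  P = {0,3,4,6}:  v_{0} + v_{3} + v_{4} + v_{6} = 3·v_{5}  so sig = (4; 3)

so the primitive-relation signature multiset is
{ (2; —) ×2,  (2; 1) ×3,  (2; 1,1),  (2; 1,1,1) ×2,  (2; 1,1,2) ×4,  (2; 1,2),  (2; 2,2),  (3; 1),  (4; 1),  (4; 2),  (4; 3) }


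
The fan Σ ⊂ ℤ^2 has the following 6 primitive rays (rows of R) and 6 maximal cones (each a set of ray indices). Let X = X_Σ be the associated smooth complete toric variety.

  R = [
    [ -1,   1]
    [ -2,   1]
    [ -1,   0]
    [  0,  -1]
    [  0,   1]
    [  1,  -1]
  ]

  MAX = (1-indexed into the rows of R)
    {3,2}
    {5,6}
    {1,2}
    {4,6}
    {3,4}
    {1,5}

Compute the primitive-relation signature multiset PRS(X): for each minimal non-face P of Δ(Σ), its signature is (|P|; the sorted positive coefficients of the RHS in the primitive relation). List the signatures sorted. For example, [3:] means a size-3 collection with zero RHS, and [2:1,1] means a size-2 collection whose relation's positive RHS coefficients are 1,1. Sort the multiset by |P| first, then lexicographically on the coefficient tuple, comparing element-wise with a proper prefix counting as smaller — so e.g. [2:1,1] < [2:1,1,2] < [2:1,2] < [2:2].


9 collections generate NE(X_Σ); each relation:

  • {1,6}:  v_{1} + v_{6} = 0 ; sig = [2:]
  • {4,5}:  v_{4} + v_{5} = 0 ; sig = [2:]
  • {1,3}:  v_{1} + v_{3} = v_{2} ; sig = [2:1]
  • {1,4}:  v_{1} + v_{4} = v_{3} ; sig = [2:1]
  • {2,6}:  v_{2} + v_{6} = v_{3} ; sig = [2:1]
  • {3,5}:  v_{3} + v_{5} = v_{1} ; sig = [2:1]
  • {3,6}:  v_{3} + v_{6} = v_{4} ; sig = [2:1]
  • {2,4}:  v_{2} + v_{4} = 2·v_{3} ; sig = [2:2]
  • {2,5}:  v_{2} + v_{5} = 2·v_{1} ; sig = [2:2]

so the primitive-relation signature multiset is
    |P|=2: 9 collections, coeffs (), (), (1), (1), (1), (1), (1), (2), (2)


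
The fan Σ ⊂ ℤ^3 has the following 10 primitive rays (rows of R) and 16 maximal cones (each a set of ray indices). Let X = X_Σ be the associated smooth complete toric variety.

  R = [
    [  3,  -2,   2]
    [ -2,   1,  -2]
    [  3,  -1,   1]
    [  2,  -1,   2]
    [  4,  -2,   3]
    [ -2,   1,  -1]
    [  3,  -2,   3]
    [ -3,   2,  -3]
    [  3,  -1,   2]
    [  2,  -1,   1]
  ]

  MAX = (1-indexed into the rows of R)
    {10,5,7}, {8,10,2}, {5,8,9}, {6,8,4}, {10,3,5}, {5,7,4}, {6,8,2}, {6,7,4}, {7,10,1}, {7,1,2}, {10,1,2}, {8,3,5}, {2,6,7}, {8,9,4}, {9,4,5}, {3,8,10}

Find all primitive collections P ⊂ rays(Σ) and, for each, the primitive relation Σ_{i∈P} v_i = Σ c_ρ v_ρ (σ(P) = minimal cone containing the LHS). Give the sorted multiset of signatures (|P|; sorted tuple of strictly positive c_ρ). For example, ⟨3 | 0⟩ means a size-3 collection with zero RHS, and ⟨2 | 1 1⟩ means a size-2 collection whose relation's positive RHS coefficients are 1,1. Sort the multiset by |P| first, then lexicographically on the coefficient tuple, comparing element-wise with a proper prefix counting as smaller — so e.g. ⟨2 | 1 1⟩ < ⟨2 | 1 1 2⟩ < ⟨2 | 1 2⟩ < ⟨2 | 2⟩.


Δ(Σ) — 10 vertices, 24 min non-faces:

  P = {2,4}:  v_{2} + v_{4} = 0 — sig = ⟨2 | 0⟩
  P = {6,10}:  v_{6} + v_{10} = 0 — sig = ⟨2 | 0⟩
  P = {7,8}:  v_{7} + v_{8} = 0 — sig = ⟨2 | 0⟩
  P = {2,5}:  v_{2} + v_{5} = v_{10} — sig = ⟨2 | 1⟩
  P = {4,10}:  v_{4} + v_{10} = v_{5} — sig = ⟨2 | 1⟩
  P = {5,6}:  v_{5} + v_{6} = v_{4} — sig = ⟨2 | 1⟩
  P = {1,4}:  v_{1} + v_{4} = v_{7} + v_{10} — sig = ⟨2 | 1 1⟩
  P = {1,6}:  v_{1} + v_{6} = v_{2} + v_{7} — sig = ⟨2 | 1 1⟩
  P = {1,8}:  v_{1} + v_{8} = v_{2} + v_{10} — sig = ⟨2 | 1 1⟩
  P = {1,9}:  v_{1} + v_{9} = v_{5} + v_{10} — sig = ⟨2 | 1 1⟩
  P = {2,9}:  v_{2} + v_{9} = v_{5} + v_{8} — sig = ⟨2 | 1 1⟩
  P = {3,6}:  v_{3} + v_{6} = v_{5} + v_{8} — sig = ⟨2 | 1 1⟩
  P = {3,7}:  v_{3} + v_{7} = v_{5} + v_{10} — sig = ⟨2 | 1 1⟩
  P = {7,9}:  v_{7} + v_{9} = v_{4} + v_{5} — sig = ⟨2 | 1 1⟩
  P = {1,5}:  v_{1} + v_{5} = v_{7} + 2·v_{10} — sig = ⟨2 | 1 2⟩
  P = {2,3}:  v_{2} + v_{3} = v_{8} + 2·v_{10} — sig = ⟨2 | 1 2⟩
  P = {3,4}:  v_{3} + v_{4} = 2·v_{5} + v_{8} — sig = ⟨2 | 1 2⟩
  P = {6,9}:  v_{6} + v_{9} = 2·v_{4} + v_{8} — sig = ⟨2 | 1 2⟩
  P = {9,10}:  v_{9} + v_{10} = 2·v_{5} + v_{8} — sig = ⟨2 | 1 2⟩
  P = {3,9}:  v_{3} + v_{9} = 3·v_{5} + 2·v_{8} — sig = ⟨2 | 2 3⟩
  P = {1,3}:  v_{1} + v_{3} = 3·v_{10} — sig = ⟨2 | 3⟩
  P = {2,7,10}:  v_{2} + v_{7} + v_{10} = v_{1} — sig = ⟨3 | 1⟩
  P = {4,5,8}:  v_{4} + v_{5} + v_{8} = v_{9} — sig = ⟨3 | 1⟩
  P = {5,8,10}:  v_{5} + v_{8} + v_{10} = v_{3} — sig = ⟨3 | 1⟩

so the primitive-relation signature multiset is
[⟨2 | 0⟩, ⟨2 | 0⟩, ⟨2 | 0⟩, ⟨2 | 1⟩, ⟨2 | 1⟩, ⟨2 | 1⟩, ⟨2 | 1 1⟩, ⟨2 | 1 1⟩, ⟨2 | 1 1⟩, ⟨2 | 1 1⟩, ⟨2 | 1 1⟩, ⟨2 | 1 1⟩, ⟨2 | 1 1⟩, ⟨2 | 1 1⟩, ⟨2 | 1 2⟩, ⟨2 | 1 2⟩, ⟨2 | 1 2⟩, ⟨2 | 1 2⟩, ⟨2 | 1 2⟩, ⟨2 | 2 3⟩, ⟨2 | 3⟩, ⟨3 | 1⟩, ⟨3 | 1⟩, ⟨3 | 1⟩]


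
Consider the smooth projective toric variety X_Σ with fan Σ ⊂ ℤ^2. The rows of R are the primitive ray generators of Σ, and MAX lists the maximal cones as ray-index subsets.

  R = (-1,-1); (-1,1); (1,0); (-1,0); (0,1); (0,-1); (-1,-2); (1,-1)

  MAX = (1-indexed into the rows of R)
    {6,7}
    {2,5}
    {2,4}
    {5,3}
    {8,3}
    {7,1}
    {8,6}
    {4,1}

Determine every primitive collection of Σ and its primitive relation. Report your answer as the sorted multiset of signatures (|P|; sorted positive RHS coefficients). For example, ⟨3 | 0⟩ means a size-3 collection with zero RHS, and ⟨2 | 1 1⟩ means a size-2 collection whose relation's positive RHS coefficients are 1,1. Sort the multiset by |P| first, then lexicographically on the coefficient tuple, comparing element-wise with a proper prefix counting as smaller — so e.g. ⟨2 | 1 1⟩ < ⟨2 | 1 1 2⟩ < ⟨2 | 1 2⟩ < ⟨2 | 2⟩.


Primitive collections (20):

  {2,8}:  v_{2} + v_{8} = 0  ⇒ sig = ⟨2 | 0⟩
  {3,4}:  v_{3} + v_{4} = 0  ⇒ sig = ⟨2 | 0⟩
  {5,6}:  v_{5} + v_{6} = 0  ⇒ sig = ⟨2 | 0⟩
  {1,3}:  v_{1} + v_{3} = v_{6}  ⇒ sig = ⟨2 | 1⟩
  {1,5}:  v_{1} + v_{5} = v_{4}  ⇒ sig = ⟨2 | 1⟩
  {1,6}:  v_{1} + v_{6} = v_{7}  ⇒ sig = ⟨2 | 1⟩
  {2,3}:  v_{2} + v_{3} = v_{5}  ⇒ sig = ⟨2 | 1⟩
  {2,6}:  v_{2} + v_{6} = v_{4}  ⇒ sig = ⟨2 | 1⟩
  {3,6}:  v_{3} + v_{6} = v_{8}  ⇒ sig = ⟨2 | 1⟩
  {4,5}:  v_{4} + v_{5} = v_{2}  ⇒ sig = ⟨2 | 1⟩
  {4,6}:  v_{4} + v_{6} = v_{1}  ⇒ sig = ⟨2 | 1⟩
  {4,8}:  v_{4} + v_{8} = v_{6}  ⇒ sig = ⟨2 | 1⟩
  {5,7}:  v_{5} + v_{7} = v_{1}  ⇒ sig = ⟨2 | 1⟩
  {5,8}:  v_{5} + v_{8} = v_{3}  ⇒ sig = ⟨2 | 1⟩
  {2,7}:  v_{2} + v_{7} = v_{1} + v_{4}  ⇒ sig = ⟨2 | 1 1⟩
  {1,2}:  v_{1} + v_{2} = 2·v_{4}  ⇒ sig = ⟨2 | 2⟩
  {1,8}:  v_{1} + v_{8} = 2·v_{6}  ⇒ sig = ⟨2 | 2⟩
  {3,7}:  v_{3} + v_{7} = 2·v_{6}  ⇒ sig = ⟨2 | 2⟩
  {4,7}:  v_{4} + v_{7} = 2·v_{1}  ⇒ sig = ⟨2 | 2⟩
  {7,8}:  v_{7} + v_{8} = 3·v_{6}  ⇒ sig = ⟨2 | 3⟩

Signatures (|P|; sorted positive RHS coefficients), sorted:
[⟨2 | 0⟩, ⟨2 | 0⟩, ⟨2 | 0⟩, ⟨2 | 1⟩, ⟨2 | 1⟩, ⟨2 | 1⟩, ⟨2 | 1⟩, ⟨2 | 1⟩, ⟨2 | 1⟩, ⟨2 | 1⟩, ⟨2 | 1⟩, ⟨2 | 1⟩, ⟨2 | 1⟩, ⟨2 | 1⟩, ⟨2 | 1 1⟩, ⟨2 | 2⟩, ⟨2 | 2⟩, ⟨2 | 2⟩, ⟨2 | 2⟩, ⟨2 | 3⟩]


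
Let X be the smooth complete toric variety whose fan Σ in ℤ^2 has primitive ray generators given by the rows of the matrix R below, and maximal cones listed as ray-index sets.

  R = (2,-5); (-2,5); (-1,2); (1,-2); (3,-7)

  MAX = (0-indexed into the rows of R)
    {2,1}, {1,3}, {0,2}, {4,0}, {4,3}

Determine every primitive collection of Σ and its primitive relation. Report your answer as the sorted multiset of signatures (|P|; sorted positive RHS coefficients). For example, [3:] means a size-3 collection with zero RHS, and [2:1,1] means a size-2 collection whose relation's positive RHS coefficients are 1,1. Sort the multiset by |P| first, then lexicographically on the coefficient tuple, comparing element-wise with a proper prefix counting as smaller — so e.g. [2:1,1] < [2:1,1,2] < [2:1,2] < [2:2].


5 minimal non-faces of Δ(Σ) (on 5 rays):

  • {0,1}:  v_{0} + v_{1} = 0  →  sig = [2:]
  • {2,3}:  v_{2} + v_{3} = 0  →  sig = [2:]
  • {0,3}:  v_{0} + v_{3} = v_{4}  →  sig = [2:1]
  • {1,4}:  v_{1} + v_{4} = v_{3}  →  sig = [2:1]
  • {2,4}:  v_{2} + v_{4} = v_{0}  →  sig = [2:1]

Sorted signature multiset PRS(X):
[[2:], [2:], [2:1], [2:1], [2:1]]


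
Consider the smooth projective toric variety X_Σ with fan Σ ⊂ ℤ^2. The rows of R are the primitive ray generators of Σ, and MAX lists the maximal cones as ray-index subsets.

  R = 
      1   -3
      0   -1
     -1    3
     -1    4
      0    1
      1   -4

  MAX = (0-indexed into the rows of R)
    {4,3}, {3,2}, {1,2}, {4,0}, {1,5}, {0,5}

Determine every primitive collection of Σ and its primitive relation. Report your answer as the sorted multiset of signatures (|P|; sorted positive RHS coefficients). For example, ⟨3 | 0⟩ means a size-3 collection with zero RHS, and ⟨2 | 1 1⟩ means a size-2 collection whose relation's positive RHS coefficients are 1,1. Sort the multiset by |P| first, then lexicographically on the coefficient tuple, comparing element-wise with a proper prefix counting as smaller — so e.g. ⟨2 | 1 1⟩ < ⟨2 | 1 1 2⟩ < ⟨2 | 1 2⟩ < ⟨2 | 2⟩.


Δ(Σ) — 6 vertices, 9 min non-faces:

  P={0,2}:  v_{0} + v_{2} = 0  ⇒ sig = ⟨2 | 0⟩
  P={1,4}:  v_{1} + v_{4} = 0  ⇒ sig = ⟨2 | 0⟩
  P={3,5}:  v_{3} + v_{5} = 0  ⇒ sig = ⟨2 | 0⟩
  P={0,1}:  v_{0} + v_{1} = v_{5}  ⇒ sig = ⟨2 | 1⟩
  P={0,3}:  v_{0} + v_{3} = v_{4}  ⇒ sig = ⟨2 | 1⟩
  P={1,3}:  v_{1} + v_{3} = v_{2}  ⇒ sig = ⟨2 | 1⟩
  P={2,4}:  v_{2} + v_{4} = v_{3}  ⇒ sig = ⟨2 | 1⟩
  P={2,5}:  v_{2} + v_{5} = v_{1}  ⇒ sig = ⟨2 | 1⟩
  P={4,5}:  v_{4} + v_{5} = v_{0}  ⇒ sig = ⟨2 | 1⟩

Signatures (|P|; sorted positive RHS coefficients), sorted:
    ⟨2 | 0⟩
    ⟨2 | 0⟩
    ⟨2 | 0⟩
    ⟨2 | 1⟩
    ⟨2 | 1⟩
    ⟨2 | 1⟩
    ⟨2 | 1⟩
    ⟨2 | 1⟩
    ⟨2 | 1⟩


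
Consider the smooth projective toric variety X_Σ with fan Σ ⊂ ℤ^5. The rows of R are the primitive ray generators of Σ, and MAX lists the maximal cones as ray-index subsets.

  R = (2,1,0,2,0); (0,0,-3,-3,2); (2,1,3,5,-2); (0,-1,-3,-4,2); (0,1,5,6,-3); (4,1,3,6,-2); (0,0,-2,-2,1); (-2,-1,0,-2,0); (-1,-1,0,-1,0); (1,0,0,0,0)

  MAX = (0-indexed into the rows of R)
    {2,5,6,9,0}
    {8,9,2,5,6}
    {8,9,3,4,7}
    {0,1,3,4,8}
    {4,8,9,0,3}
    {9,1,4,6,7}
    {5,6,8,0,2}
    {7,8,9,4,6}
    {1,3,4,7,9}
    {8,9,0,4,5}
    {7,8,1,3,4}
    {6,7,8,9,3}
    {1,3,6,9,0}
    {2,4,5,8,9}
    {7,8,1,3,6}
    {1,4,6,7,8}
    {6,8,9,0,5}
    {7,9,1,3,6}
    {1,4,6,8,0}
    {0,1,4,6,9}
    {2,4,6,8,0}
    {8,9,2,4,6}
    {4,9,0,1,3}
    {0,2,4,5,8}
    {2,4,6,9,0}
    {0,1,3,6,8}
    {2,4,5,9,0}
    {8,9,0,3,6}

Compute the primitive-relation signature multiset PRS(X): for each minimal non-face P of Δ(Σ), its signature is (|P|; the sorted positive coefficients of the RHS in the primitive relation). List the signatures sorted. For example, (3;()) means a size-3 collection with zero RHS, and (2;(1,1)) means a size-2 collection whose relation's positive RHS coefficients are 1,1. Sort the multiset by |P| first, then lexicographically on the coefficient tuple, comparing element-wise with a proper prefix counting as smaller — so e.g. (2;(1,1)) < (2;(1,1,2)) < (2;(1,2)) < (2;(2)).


12 minimal non-faces of Δ(Σ) (on 10 rays):

  P={0,7}:  v_{0} + v_{7} = 0 — sig = (2;())
  P={1,2}:  v_{1} + v_{2} = v_{0} — sig = (2;(1))
  P={2,3}:  v_{2} + v_{3} = v_{0} + v_{8} + v_{9} — sig = (2;(1,1,1))
  P={5,7}:  v_{5} + v_{7} = v_{2} + v_{8} + v_{9} — sig = (2;(1,1,1))
  P={2,7}:  v_{2} + v_{7} = v_{4} + v_{6} + v_{8} + v_{9} — sig = (2;(1,1,1,1))
  P={1,5}:  v_{1} + v_{5} = 2·v_{0} + v_{8} + v_{9} — sig = (2;(1,1,2))
  P={3,5}:  v_{3} + v_{5} = 2·v_{0} + 2·v_{8} + 2·v_{9} — sig = (2;(2,2,2))
  P={3,4,6}:  v_{3} + v_{4} + v_{6} = 0 — sig = (3;())
  P={1,8,9}:  v_{1} + v_{8} + v_{9} = v_{3} — sig = (3;(1))
  P={4,5,6}:  v_{4} + v_{5} + v_{6} = 2·v_{2} — sig = (3;(2))
  P={0,2,8,9}:  v_{0} + v_{2} + v_{8} + v_{9} = v_{5} — sig = (4;(1))
  P={0,4,6,8,9}:  v_{0} + v_{4} + v_{6} + v_{8} + v_{9} = v_{2} — sig = (5;(1))

Signatures (|P|; sorted positive RHS coefficients), sorted:
{ (2;()),  (2;(1)),  (2;(1,1,1)) ×2,  (2;(1,1,1,1)),  (2;(1,1,2)),  (2;(2,2,2)),  (3;()),  (3;(1)),  (3;(2)),  (4;(1)),  (5;(1)) }


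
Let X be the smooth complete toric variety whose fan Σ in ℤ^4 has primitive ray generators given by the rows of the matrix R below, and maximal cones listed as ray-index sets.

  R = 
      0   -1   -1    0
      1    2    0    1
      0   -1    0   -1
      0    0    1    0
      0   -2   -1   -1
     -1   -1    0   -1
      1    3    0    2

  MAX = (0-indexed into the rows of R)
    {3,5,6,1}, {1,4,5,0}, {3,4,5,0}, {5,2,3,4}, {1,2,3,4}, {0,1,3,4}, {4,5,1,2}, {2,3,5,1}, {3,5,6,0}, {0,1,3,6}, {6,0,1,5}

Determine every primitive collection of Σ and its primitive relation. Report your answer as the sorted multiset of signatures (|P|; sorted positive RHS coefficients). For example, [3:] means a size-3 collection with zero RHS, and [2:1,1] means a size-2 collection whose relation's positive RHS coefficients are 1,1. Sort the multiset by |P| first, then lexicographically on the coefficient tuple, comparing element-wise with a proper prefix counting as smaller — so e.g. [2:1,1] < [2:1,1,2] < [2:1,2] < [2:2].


5 minimal non-faces of Δ(Σ) (on 7 rays):

  • {0,2}:  v_{0} + v_{2} = v_{4}  ⇒ sig = [2:1]
  • {2,6}:  v_{2} + v_{6} = v_{1}  ⇒ sig = [2:1]
  • {4,6}:  v_{4} + v_{6} = v_{0} + v_{1}  ⇒ sig = [2:1,1]
  • {0,1,3,5}:  v_{0} + v_{1} + v_{3} + v_{5} = 0  ⇒ sig = [4:]
  • {1,3,4,5}:  v_{1} + v_{3} + v_{4} + v_{5} = v_{2}  ⇒ sig = [4:1]

Hence PRS(X_Σ) =
    [2:1]
    [2:1]
    [2:1,1]
    [4:]
    [4:1]


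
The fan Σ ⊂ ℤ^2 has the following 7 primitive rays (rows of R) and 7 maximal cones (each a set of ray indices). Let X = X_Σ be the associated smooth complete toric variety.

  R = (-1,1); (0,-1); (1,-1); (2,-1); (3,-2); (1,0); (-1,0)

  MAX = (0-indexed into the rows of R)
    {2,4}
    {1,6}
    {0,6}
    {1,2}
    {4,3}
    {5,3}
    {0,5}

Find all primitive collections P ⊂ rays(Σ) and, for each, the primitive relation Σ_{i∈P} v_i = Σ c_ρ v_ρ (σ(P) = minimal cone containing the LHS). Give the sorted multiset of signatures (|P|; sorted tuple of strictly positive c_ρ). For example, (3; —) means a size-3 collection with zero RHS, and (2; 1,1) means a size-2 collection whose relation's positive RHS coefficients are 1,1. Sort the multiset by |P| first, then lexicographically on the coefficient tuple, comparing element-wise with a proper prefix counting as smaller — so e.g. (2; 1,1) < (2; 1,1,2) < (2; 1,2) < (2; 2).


Primitive collections (14):

  P = {0,2}:  v_{0} + v_{2} = 0 — sig = (2; —)
  P = {5,6}:  v_{5} + v_{6} = 0 — sig = (2; —)
  P = {0,1}:  v_{0} + v_{1} = v_{6} — sig = (2; 1)
  P = {0,3}:  v_{0} + v_{3} = v_{5} — sig = (2; 1)
  P = {0,4}:  v_{0} + v_{4} = v_{3} — sig = (2; 1)
  P = {1,5}:  v_{1} + v_{5} = v_{2} — sig = (2; 1)
  P = {2,3}:  v_{2} + v_{3} = v_{4} — sig = (2; 1)
  P = {2,5}:  v_{2} + v_{5} = v_{3} — sig = (2; 1)
  P = {2,6}:  v_{2} + v_{6} = v_{1} — sig = (2; 1)
  P = {3,6}:  v_{3} + v_{6} = v_{2} — sig = (2; 1)
  P = {1,3}:  v_{1} + v_{3} = 2·v_{2} — sig = (2; 2)
  P = {4,5}:  v_{4} + v_{5} = 2·v_{3} — sig = (2; 2)
  P = {4,6}:  v_{4} + v_{6} = 2·v_{2} — sig = (2; 2)
  P = {1,4}:  v_{1} + v_{4} = 3·v_{2} — sig = (2; 3)

Sorted signature multiset PRS(X):
{ (2; —) ×2,  (2; 1) ×8,  (2; 2) ×3,  (2; 3) }


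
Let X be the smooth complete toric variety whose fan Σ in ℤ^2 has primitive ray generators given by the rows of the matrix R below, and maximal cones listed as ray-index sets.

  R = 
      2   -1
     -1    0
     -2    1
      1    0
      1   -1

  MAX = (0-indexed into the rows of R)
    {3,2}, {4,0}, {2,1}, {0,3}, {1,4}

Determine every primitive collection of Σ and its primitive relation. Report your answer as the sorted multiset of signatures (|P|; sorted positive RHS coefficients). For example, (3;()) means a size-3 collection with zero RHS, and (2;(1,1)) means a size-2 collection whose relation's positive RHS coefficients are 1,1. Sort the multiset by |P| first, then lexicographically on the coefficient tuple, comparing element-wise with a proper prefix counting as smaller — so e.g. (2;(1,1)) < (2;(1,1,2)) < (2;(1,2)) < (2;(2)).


|primitive collections| = 5. Relations:

  P={0,2}:  v_{0} + v_{2} = 0  ⇒ sig = (2;())
  P={1,3}:  v_{1} + v_{3} = 0  ⇒ sig = (2;())
  P={0,1}:  v_{0} + v_{1} = v_{4}  ⇒ sig = (2;(1))
  P={2,4}:  v_{2} + v_{4} = v_{1}  ⇒ sig = (2;(1))
  P={3,4}:  v_{3} + v_{4} = v_{0}  ⇒ sig = (2;(1))

Signatures (|P|; sorted positive RHS coefficients), sorted:
{ (2;()) ×2,  (2;(1)) ×3 }


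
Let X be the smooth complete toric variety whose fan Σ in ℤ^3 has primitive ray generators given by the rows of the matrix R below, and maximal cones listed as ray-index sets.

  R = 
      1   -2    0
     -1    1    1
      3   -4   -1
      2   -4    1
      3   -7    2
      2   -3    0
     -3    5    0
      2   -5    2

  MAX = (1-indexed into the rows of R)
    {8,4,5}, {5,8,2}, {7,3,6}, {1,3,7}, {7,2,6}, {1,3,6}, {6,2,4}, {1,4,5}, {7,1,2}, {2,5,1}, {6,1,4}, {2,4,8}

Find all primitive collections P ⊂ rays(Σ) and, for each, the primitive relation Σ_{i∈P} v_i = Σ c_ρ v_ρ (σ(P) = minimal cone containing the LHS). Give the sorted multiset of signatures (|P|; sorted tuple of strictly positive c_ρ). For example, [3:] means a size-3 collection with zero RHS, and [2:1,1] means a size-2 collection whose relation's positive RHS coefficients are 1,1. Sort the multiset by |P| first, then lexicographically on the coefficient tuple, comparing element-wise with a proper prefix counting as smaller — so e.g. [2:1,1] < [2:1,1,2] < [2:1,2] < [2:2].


|primitive collections| = 14. Relations:

  P={1,8}:  v_{1} + v_{8} = v_{5}  →  sig = [2:1]
  P={2,3}:  v_{2} + v_{3} = v_{6}  →  sig = [2:1]
  P={4,7}:  v_{4} + v_{7} = v_{2}  →  sig = [2:1]
  P={3,8}:  v_{3} + v_{8} = v_{1} + v_{4} + v_{6}  →  sig = [2:1,1,1]
  P={3,5}:  v_{3} + v_{5} = 2·v_{1} + v_{4} + v_{6}  →  sig = [2:1,1,2]
  P={3,4}:  v_{3} + v_{4} = v_{1} + 2·v_{6}  →  sig = [2:1,2]
  P={5,6}:  v_{5} + v_{6} = v_{1} + 2·v_{4}  →  sig = [2:1,2]
  P={7,8}:  v_{7} + v_{8} = v_{1} + 2·v_{2}  →  sig = [2:1,2]
  P={6,8}:  v_{6} + v_{8} = 2·v_{4}  →  sig = [2:2]
  P={5,7}:  v_{5} + v_{7} = 2·v_{1} + 2·v_{2}  →  sig = [2:2,2]
  P={1,6,7}:  v_{1} + v_{6} + v_{7} = 0  →  sig = [3:]
  P={1,2,4}:  v_{1} + v_{2} + v_{4} = v_{8}  →  sig = [3:1]
  P={1,2,6}:  v_{1} + v_{2} + v_{6} = v_{4}  →  sig = [3:1]
  P={2,4,5}:  v_{2} + v_{4} + v_{5} = 2·v_{8}  →  sig = [3:2]

Signatures (|P|; sorted positive RHS coefficients), sorted:
    |P|=2: 10 collections, coeffs (1), (1), (1), (1,1,1), (1,1,2), (1,2), (1,2), (1,2), (2), (2,2)
    |P|=3: 4 collections, coeffs (), (1), (1), (2)


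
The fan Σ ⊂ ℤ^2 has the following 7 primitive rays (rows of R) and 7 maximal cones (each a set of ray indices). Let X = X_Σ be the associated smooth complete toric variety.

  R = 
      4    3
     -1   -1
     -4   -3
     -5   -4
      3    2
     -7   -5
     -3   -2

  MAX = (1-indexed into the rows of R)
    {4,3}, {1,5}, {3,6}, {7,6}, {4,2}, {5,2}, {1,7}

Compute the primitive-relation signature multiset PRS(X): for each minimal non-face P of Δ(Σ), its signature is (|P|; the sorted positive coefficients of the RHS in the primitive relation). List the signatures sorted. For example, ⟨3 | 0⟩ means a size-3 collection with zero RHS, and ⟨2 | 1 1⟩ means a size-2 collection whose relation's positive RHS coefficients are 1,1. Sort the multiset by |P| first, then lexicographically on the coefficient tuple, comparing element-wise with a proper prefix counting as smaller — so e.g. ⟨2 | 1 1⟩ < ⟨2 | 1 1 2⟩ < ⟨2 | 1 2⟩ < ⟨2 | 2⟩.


Σ has 14 primitive collections:

  {1,3}:  v_{1} + v_{3} = 0  ⇒ sig = ⟨2 | 0⟩
  {5,7}:  v_{5} + v_{7} = 0  ⇒ sig = ⟨2 | 0⟩
  {1,2}:  v_{1} + v_{2} = v_{5}  ⇒ sig = ⟨2 | 1⟩
  {1,4}:  v_{1} + v_{4} = v_{2}  ⇒ sig = ⟨2 | 1⟩
  {1,6}:  v_{1} + v_{6} = v_{7}  ⇒ sig = ⟨2 | 1⟩
  {2,3}:  v_{2} + v_{3} = v_{4}  ⇒ sig = ⟨2 | 1⟩
  {2,7}:  v_{2} + v_{7} = v_{3}  ⇒ sig = ⟨2 | 1⟩
  {3,5}:  v_{3} + v_{5} = v_{2}  ⇒ sig = ⟨2 | 1⟩
  {3,7}:  v_{3} + v_{7} = v_{6}  ⇒ sig = ⟨2 | 1⟩
  {5,6}:  v_{5} + v_{6} = v_{3}  ⇒ sig = ⟨2 | 1⟩
  {2,6}:  v_{2} + v_{6} = 2·v_{3}  ⇒ sig = ⟨2 | 2⟩
  {4,5}:  v_{4} + v_{5} = 2·v_{2}  ⇒ sig = ⟨2 | 2⟩
  {4,7}:  v_{4} + v_{7} = 2·v_{3}  ⇒ sig = ⟨2 | 2⟩
  {4,6}:  v_{4} + v_{6} = 3·v_{3}  ⇒ sig = ⟨2 | 3⟩

Sorted signature multiset PRS(X):
    ⟨2 | 0⟩
    ⟨2 | 0⟩
    ⟨2 | 1⟩
    ⟨2 | 1⟩
    ⟨2 | 1⟩
    ⟨2 | 1⟩
    ⟨2 | 1⟩
    ⟨2 | 1⟩
    ⟨2 | 1⟩
    ⟨2 | 1⟩
    ⟨2 | 2⟩
    ⟨2 | 2⟩
    ⟨2 | 2⟩
    ⟨2 | 3⟩


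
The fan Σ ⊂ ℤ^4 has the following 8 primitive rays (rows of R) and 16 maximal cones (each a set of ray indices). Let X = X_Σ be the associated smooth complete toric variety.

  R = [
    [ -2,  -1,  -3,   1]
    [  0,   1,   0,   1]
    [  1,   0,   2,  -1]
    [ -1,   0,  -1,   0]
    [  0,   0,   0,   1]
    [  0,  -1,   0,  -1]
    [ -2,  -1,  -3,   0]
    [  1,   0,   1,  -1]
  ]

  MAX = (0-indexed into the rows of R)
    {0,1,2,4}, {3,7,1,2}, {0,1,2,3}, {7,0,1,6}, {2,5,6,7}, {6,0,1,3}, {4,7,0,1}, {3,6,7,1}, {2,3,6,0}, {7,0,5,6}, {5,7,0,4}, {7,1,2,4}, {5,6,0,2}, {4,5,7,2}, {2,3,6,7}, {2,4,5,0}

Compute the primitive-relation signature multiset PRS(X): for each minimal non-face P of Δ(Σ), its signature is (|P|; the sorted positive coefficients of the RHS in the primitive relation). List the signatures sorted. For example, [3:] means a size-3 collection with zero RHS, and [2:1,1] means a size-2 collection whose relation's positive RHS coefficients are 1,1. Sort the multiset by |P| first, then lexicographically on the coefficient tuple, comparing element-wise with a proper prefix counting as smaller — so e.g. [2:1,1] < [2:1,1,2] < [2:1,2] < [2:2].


Σ has 7 primitive collections:

  P={1,5}:  v_{1} + v_{5} = 0 ; sig = [2:]
  P={4,6}:  v_{4} + v_{6} = v_{0} ; sig = [2:1]
  P={3,5}:  v_{3} + v_{5} = v_{2} + v_{6} ; sig = [2:1,1]
  P={3,4}:  v_{3} + v_{4} = v_{0} + v_{1} + v_{2} ; sig = [2:1,1,1]
  P={0,2,7}:  v_{0} + v_{2} + v_{7} = v_{5} ; sig = [3:1]
  P={0,3,7}:  v_{0} + v_{3} + v_{7} = v_{6} ; sig = [3:1]
  P={1,2,6}:  v_{1} + v_{2} + v_{6} = v_{3} ; sig = [3:1]

Sorted signature multiset PRS(X):
    [2:]
    [2:1]
    [2:1,1]
    [2:1,1,1]
    [3:1]
    [3:1]
    [3:1]


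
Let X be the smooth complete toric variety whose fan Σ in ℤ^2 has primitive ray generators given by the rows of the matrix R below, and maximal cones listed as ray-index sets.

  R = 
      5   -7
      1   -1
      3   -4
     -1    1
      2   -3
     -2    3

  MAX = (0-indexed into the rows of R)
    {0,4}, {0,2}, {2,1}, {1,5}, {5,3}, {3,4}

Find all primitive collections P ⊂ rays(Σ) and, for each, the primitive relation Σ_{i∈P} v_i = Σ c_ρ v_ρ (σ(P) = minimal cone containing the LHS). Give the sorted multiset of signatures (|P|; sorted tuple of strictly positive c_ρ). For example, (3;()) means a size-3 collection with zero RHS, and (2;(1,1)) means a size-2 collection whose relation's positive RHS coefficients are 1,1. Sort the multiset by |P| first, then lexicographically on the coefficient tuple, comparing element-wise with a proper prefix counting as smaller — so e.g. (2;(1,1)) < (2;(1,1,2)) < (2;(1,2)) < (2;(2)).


Minimal non-faces — 9 found among 6 rays, 6 max cones:

  • {1,3}:  v_{1} + v_{3} = 0 — sig = (2;())
  • {4,5}:  v_{4} + v_{5} = 0 — sig = (2;())
  • {0,5}:  v_{0} + v_{5} = v_{2} — sig = (2;(1))
  • {1,4}:  v_{1} + v_{4} = v_{2} — sig = (2;(1))
  • {2,3}:  v_{2} + v_{3} = v_{4} — sig = (2;(1))
  • {2,4}:  v_{2} + v_{4} = v_{0} — sig = (2;(1))
  • {2,5}:  v_{2} + v_{5} = v_{1} — sig = (2;(1))
  • {0,1}:  v_{0} + v_{1} = 2·v_{2} — sig = (2;(2))
  • {0,3}:  v_{0} + v_{3} = 2·v_{4} — sig = (2;(2))

Signatures (|P|; sorted positive RHS coefficients), sorted:
{ (2;()) ×2,  (2;(1)) ×5,  (2;(2)) ×2 }


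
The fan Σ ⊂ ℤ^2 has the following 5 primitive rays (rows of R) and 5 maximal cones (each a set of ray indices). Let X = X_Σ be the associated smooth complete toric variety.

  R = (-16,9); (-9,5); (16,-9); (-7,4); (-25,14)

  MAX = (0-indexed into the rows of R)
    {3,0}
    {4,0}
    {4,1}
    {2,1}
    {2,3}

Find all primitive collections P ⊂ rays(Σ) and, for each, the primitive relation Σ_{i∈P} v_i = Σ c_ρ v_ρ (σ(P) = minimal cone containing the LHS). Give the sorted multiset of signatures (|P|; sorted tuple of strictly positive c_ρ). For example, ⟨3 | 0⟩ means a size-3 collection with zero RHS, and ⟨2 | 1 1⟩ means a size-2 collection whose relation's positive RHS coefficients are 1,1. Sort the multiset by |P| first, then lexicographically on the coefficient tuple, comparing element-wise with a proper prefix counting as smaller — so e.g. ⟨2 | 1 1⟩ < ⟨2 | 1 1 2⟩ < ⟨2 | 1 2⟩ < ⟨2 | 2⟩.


The 5 primitive collections of Σ (r=5, n=2):

  • {0,2}:  v_{0} + v_{2} = 0  ⇒ sig = ⟨2 | 0⟩
  • {0,1}:  v_{0} + v_{1} = v_{4}  ⇒ sig = ⟨2 | 1⟩
  • {1,3}:  v_{1} + v_{3} = v_{0}  ⇒ sig = ⟨2 | 1⟩
  • {2,4}:  v_{2} + v_{4} = v_{1}  ⇒ sig = ⟨2 | 1⟩
  • {3,4}:  v_{3} + v_{4} = 2·v_{0}  ⇒ sig = ⟨2 | 2⟩

Hence PRS(X_Σ) =
    ⟨2 | 0⟩
    ⟨2 | 1⟩
    ⟨2 | 1⟩
    ⟨2 | 1⟩
    ⟨2 | 2⟩


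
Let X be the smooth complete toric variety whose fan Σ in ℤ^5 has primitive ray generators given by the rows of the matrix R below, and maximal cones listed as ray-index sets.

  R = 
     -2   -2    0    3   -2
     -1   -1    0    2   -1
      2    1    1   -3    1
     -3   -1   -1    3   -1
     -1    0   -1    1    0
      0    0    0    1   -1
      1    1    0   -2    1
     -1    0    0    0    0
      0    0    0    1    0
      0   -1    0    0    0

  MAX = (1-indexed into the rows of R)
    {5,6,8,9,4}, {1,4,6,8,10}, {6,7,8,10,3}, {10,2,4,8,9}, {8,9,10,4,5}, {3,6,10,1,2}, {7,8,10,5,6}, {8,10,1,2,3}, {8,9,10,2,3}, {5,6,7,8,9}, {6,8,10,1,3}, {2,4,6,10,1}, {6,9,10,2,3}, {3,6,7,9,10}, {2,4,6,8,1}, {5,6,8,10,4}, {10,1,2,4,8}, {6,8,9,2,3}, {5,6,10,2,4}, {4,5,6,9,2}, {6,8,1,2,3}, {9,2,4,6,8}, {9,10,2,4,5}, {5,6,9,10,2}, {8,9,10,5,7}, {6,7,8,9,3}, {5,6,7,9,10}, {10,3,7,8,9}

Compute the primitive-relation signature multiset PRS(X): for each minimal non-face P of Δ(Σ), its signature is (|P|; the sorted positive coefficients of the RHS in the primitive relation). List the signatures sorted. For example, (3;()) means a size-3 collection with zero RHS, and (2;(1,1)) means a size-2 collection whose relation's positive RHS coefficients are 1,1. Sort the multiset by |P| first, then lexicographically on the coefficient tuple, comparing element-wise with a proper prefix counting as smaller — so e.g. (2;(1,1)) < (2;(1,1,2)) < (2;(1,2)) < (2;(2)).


11 collections generate NE(X_Σ); each relation:

  • {2,7}:  v_{2} + v_{7} = 0 — sig = (2;())
  • {3,4}:  v_{3} + v_{4} = v_{8} — sig = (2;(1))
  • {3,5}:  v_{3} + v_{5} = v_{7} — sig = (2;(1))
  • {4,7}:  v_{4} + v_{7} = v_{5} + v_{8} — sig = (2;(1,1))
  • {1,5}:  v_{1} + v_{5} = v_{4} + v_{6} + v_{10} — sig = (2;(1,1,1))
  • {1,7}:  v_{1} + v_{7} = v_{6} + v_{8} + v_{10} — sig = (2;(1,1,1))
  • {1,9}:  v_{1} + v_{9} = 2·v_{2} — sig = (2;(2))
  • {2,5,8}:  v_{2} + v_{5} + v_{8} = v_{4} — sig = (3;(1))
  • {2,6,8,10}:  v_{2} + v_{6} + v_{8} + v_{10} = v_{1} — sig = (4;(1))
  • {6,8,9,10}:  v_{6} + v_{8} + v_{9} + v_{10} = v_{2} — sig = (4;(1))
  • {4,6,9,10}:  v_{4} + v_{6} + v_{9} + v_{10} = 2·v_{2} + v_{5} — sig = (4;(1,2))

so the primitive-relation signature multiset is
[(2;()), (2;(1)), (2;(1)), (2;(1,1)), (2;(1,1,1)), (2;(1,1,1)), (2;(2)), (3;(1)), (4;(1)), (4;(1)), (4;(1,2))]


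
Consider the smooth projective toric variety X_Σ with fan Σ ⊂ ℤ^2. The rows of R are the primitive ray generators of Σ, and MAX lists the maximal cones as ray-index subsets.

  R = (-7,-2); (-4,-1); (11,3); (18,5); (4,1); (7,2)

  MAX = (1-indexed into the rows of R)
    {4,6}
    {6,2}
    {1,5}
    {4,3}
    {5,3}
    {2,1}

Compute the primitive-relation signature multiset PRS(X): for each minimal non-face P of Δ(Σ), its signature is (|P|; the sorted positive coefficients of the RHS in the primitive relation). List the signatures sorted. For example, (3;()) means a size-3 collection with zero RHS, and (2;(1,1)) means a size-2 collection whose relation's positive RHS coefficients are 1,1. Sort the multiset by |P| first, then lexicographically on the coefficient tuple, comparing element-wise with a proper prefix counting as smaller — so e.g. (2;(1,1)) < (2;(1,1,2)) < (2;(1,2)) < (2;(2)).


9 collections generate NE(X_Σ); each relation:

  P = {1,6}:  v_{1} + v_{6} = 0  ⟹  sig = (2;())
  P = {2,5}:  v_{2} + v_{5} = 0  ⟹  sig = (2;())
  P = {1,3}:  v_{1} + v_{3} = v_{5}  ⟹  sig = (2;(1))
  P = {1,4}:  v_{1} + v_{4} = v_{3}  ⟹  sig = (2;(1))
  P = {2,3}:  v_{2} + v_{3} = v_{6}  ⟹  sig = (2;(1))
  P = {3,6}:  v_{3} + v_{6} = v_{4}  ⟹  sig = (2;(1))
  P = {5,6}:  v_{5} + v_{6} = v_{3}  ⟹  sig = (2;(1))
  P = {2,4}:  v_{2} + v_{4} = 2·v_{6}  ⟹  sig = (2;(2))
  P = {4,5}:  v_{4} + v_{5} = 2·v_{3}  ⟹  sig = (2;(2))

Sorted signature multiset PRS(X):
    |P|=2: 9 collections, coeffs (), (), (1), (1), (1), (1), (1), (2), (2)


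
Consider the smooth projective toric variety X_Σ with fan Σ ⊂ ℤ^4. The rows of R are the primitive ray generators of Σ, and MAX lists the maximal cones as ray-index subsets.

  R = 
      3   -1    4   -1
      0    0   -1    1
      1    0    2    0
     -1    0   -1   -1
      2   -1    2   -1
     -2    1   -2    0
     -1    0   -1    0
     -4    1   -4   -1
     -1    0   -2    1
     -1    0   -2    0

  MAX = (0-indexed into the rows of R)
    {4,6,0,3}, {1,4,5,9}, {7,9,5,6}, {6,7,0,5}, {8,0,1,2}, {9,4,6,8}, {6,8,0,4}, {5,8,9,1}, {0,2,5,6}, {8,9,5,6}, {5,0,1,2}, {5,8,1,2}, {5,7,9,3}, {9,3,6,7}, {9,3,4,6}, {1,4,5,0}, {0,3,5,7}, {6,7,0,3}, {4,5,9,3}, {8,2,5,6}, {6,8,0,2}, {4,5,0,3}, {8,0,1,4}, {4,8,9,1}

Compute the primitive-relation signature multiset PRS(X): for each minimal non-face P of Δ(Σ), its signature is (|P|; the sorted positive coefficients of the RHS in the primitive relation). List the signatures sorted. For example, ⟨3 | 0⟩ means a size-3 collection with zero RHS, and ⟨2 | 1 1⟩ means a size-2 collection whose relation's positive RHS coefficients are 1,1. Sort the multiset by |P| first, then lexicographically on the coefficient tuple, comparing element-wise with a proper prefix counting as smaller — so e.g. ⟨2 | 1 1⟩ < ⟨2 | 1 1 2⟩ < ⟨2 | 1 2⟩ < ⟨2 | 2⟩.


|primitive collections| = 15. Relations:

  P={2,9}:  v_{2} + v_{9} = 0  ⇒ sig = ⟨2 | 0⟩
  P={0,9}:  v_{0} + v_{9} = v_{4}  ⇒ sig = ⟨2 | 1⟩
  P={1,3}:  v_{1} + v_{3} = v_{9}  ⇒ sig = ⟨2 | 1⟩
  P={1,6}:  v_{1} + v_{6} = v_{8}  ⇒ sig = ⟨2 | 1⟩
  P={2,4}:  v_{2} + v_{4} = v_{0}  ⇒ sig = ⟨2 | 1⟩
  P={3,8}:  v_{3} + v_{8} = v_{6} + v_{9}  ⇒ sig = ⟨2 | 1 1⟩
  P={1,7}:  v_{1} + v_{7} = v_{5} + v_{6} + v_{9}  ⇒ sig = ⟨2 | 1 1 1⟩
  P={2,3}:  v_{2} + v_{3} = v_{0} + v_{5} + v_{6}  ⇒ sig = ⟨2 | 1 1 1⟩
  P={7,8}:  v_{7} + v_{8} = v_{5} + 2·v_{6} + v_{9}  ⇒ sig = ⟨2 | 1 1 2⟩
  P={2,7}:  v_{2} + v_{7} = v_{0} + 2·v_{5} + 2·v_{6}  ⇒ sig = ⟨2 | 1 2 2⟩
  P={4,7}:  v_{4} + v_{7} = 2·v_{3}  ⇒ sig = ⟨2 | 2⟩
  P={0,5,8}:  v_{0} + v_{5} + v_{8} = 0  ⇒ sig = ⟨3 | 0⟩
  P={3,5,6}:  v_{3} + v_{5} + v_{6} = v_{7}  ⇒ sig = ⟨3 | 1⟩
  P={4,5,6}:  v_{4} + v_{5} + v_{6} = v_{3}  ⇒ sig = ⟨3 | 1⟩
  P={4,5,8}:  v_{4} + v_{5} + v_{8} = v_{9}  ⇒ sig = ⟨3 | 1⟩

Hence PRS(X_Σ) =
[⟨2 | 0⟩, ⟨2 | 1⟩, ⟨2 | 1⟩, ⟨2 | 1⟩, ⟨2 | 1⟩, ⟨2 | 1 1⟩, ⟨2 | 1 1 1⟩, ⟨2 | 1 1 1⟩, ⟨2 | 1 1 2⟩, ⟨2 | 1 2 2⟩, ⟨2 | 2⟩, ⟨3 | 0⟩, ⟨3 | 1⟩, ⟨3 | 1⟩, ⟨3 | 1⟩]


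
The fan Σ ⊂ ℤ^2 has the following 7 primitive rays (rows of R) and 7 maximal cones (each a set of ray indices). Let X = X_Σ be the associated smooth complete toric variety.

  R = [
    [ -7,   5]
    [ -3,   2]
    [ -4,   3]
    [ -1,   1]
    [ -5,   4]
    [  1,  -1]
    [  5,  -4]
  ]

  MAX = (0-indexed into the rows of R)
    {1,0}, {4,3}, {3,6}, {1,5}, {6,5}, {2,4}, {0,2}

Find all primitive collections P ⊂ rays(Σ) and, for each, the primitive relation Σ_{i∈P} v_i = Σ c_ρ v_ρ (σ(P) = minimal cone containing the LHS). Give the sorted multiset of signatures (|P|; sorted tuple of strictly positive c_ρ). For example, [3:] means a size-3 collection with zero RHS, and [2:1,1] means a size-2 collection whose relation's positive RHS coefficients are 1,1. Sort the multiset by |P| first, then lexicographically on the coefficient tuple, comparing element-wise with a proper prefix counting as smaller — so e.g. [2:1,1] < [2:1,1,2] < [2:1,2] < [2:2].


14 minimal non-faces of Δ(Σ) (on 7 rays):

  • {3,5}:  v_{3} + v_{5} = 0  ⟹  sig = [2:]
  • {4,6}:  v_{4} + v_{6} = 0  ⟹  sig = [2:]
  • {1,2}:  v_{1} + v_{2} = v_{0}  ⟹  sig = [2:1]
  • {1,3}:  v_{1} + v_{3} = v_{2}  ⟹  sig = [2:1]
  • {2,3}:  v_{2} + v_{3} = v_{4}  ⟹  sig = [2:1]
  • {2,5}:  v_{2} + v_{5} = v_{1}  ⟹  sig = [2:1]
  • {2,6}:  v_{2} + v_{6} = v_{5}  ⟹  sig = [2:1]
  • {4,5}:  v_{4} + v_{5} = v_{2}  ⟹  sig = [2:1]
  • {0,6}:  v_{0} + v_{6} = v_{1} + v_{5}  ⟹  sig = [2:1,1]
  • {0,3}:  v_{0} + v_{3} = 2·v_{2}  ⟹  sig = [2:2]
  • {0,5}:  v_{0} + v_{5} = 2·v_{1}  ⟹  sig = [2:2]
  • {1,4}:  v_{1} + v_{4} = 2·v_{2}  ⟹  sig = [2:2]
  • {1,6}:  v_{1} + v_{6} = 2·v_{5}  ⟹  sig = [2:2]
  • {0,4}:  v_{0} + v_{4} = 3·v_{2}  ⟹  sig = [2:3]

Signatures (|P|; sorted positive RHS coefficients), sorted:
[[2:], [2:], [2:1], [2:1], [2:1], [2:1], [2:1], [2:1], [2:1,1], [2:2], [2:2], [2:2], [2:2], [2:3]]


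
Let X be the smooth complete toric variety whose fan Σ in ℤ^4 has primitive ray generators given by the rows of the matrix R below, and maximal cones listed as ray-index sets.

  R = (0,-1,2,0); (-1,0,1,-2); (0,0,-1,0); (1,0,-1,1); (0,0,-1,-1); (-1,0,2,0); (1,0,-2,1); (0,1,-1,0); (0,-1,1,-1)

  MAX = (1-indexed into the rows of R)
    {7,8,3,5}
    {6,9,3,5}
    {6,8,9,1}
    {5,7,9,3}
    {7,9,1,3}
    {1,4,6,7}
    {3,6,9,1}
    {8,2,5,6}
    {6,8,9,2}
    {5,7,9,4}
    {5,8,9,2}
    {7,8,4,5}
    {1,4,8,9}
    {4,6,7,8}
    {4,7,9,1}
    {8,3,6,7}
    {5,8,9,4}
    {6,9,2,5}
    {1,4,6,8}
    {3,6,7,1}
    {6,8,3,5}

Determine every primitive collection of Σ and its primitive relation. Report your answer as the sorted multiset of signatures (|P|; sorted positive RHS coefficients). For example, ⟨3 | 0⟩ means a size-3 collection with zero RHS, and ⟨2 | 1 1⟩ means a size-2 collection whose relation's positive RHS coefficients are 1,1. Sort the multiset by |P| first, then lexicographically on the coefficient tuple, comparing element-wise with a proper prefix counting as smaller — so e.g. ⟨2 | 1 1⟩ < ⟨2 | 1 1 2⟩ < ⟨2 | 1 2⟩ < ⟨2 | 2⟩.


Minimal non-faces — 15 found among 9 rays, 21 max cones:

  P={1,5}:  v_{1} + v_{5} = v_{9}  ⟹  sig = ⟨2 | 1⟩
  P={2,7}:  v_{2} + v_{7} = v_{5}  ⟹  sig = ⟨2 | 1⟩
  P={3,4}:  v_{3} + v_{4} = v_{7}  ⟹  sig = ⟨2 | 1⟩
  P={2,4}:  v_{2} + v_{4} = v_{8} + v_{9}  ⟹  sig = ⟨2 | 1 1⟩
  P={1,2}:  v_{1} + v_{2} = v_{6} + v_{8} + 2·v_{9}  ⟹  sig = ⟨2 | 1 1 2⟩
  P={2,3}:  v_{2} + v_{3} = 2·v_{5} + v_{6}  ⟹  sig = ⟨2 | 1 2⟩
  P={1,3,8}:  v_{1} + v_{3} + v_{8} = 0  ⟹  sig = ⟨3 | 0⟩
  P={4,5,6}:  v_{4} + v_{5} + v_{6} = 0  ⟹  sig = ⟨3 | 0⟩
  P={1,7,8}:  v_{1} + v_{7} + v_{8} = v_{4}  ⟹  sig = ⟨3 | 1⟩
  P={3,8,9}:  v_{3} + v_{8} + v_{9} = v_{5}  ⟹  sig = ⟨3 | 1⟩
  P={4,6,9}:  v_{4} + v_{6} + v_{9} = v_{1}  ⟹  sig = ⟨3 | 1⟩
  P={5,6,7}:  v_{5} + v_{6} + v_{7} = v_{3}  ⟹  sig = ⟨3 | 1⟩
  P={6,7,9}:  v_{6} + v_{7} + v_{9} = v_{1} + v_{3}  ⟹  sig = ⟨3 | 1 1⟩
  P={7,8,9}:  v_{7} + v_{8} + v_{9} = v_{4} + v_{5}  ⟹  sig = ⟨3 | 1 1⟩
  P={5,6,8,9}:  v_{5} + v_{6} + v_{8} + v_{9} = v_{2}  ⟹  sig = ⟨4 | 1⟩

Signatures (|P|; sorted positive RHS coefficients), sorted:
[⟨2 | 1⟩, ⟨2 | 1⟩, ⟨2 | 1⟩, ⟨2 | 1 1⟩, ⟨2 | 1 1 2⟩, ⟨2 | 1 2⟩, ⟨3 | 0⟩, ⟨3 | 0⟩, ⟨3 | 1⟩, ⟨3 | 1⟩, ⟨3 | 1⟩, ⟨3 | 1⟩, ⟨3 | 1 1⟩, ⟨3 | 1 1⟩, ⟨4 | 1⟩]
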